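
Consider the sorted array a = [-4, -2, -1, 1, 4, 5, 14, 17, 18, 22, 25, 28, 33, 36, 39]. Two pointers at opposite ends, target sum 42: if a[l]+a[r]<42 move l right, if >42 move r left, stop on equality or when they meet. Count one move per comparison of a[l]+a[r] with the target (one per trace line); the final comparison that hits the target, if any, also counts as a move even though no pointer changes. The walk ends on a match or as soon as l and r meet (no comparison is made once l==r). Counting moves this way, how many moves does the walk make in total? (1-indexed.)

10 moves

l=1 r=15: -4+39=35 <42, l++
l=2 r=15: -2+39=37 <42, l++
l=3 r=15: -1+39=38 <42, l++
l=4 r=15: 1+39=40 <42, l++
l=5 r=15: 4+39=43 >42, r--
l=5 r=14: 4+36=40 <42, l++
l=6 r=14: 5+36=41 <42, l++
l=7 r=14: 14+36=50 >42, r--
l=7 r=13: 14+33=47 >42, r--
l=7 r=12: 14+28=42, found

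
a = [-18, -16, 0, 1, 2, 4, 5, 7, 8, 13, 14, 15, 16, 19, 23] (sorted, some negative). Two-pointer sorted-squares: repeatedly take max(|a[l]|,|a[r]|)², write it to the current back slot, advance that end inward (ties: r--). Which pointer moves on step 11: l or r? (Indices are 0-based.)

l=0 r=14: |-18|<=|23| out[14]=529, r--
l=0 r=13: |-18|<=|19| out[13]=361, r--
l=0 r=12: |-18|>|16| out[12]=324, l++
l=1 r=12: |-16|<=|16| out[11]=256, r--
l=1 r=11: |-16|>|15| out[10]=256, l++
l=2 r=11: |0|<=|15| out[9]=225, r--
l=2 r=10: |0|<=|14| out[8]=196, r--
l=2 r=9: |0|<=|13| out[7]=169, r--
l=2 r=8: |0|<=|8| out[6]=64, r--
l=2 r=7: |0|<=|7| out[5]=49, r--
l=2 r=6: |0|<=|5| out[4]=25, r--

r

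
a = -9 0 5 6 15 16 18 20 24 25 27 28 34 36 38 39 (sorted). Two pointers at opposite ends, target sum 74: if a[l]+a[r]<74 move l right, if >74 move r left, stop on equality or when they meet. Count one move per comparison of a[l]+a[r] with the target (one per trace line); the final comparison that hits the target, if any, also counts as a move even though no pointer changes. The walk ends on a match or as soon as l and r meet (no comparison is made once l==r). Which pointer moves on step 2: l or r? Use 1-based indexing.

l

l=1 r=16: -9+39=30 <74, l++
l=2 r=16: 0+39=39 <74, l++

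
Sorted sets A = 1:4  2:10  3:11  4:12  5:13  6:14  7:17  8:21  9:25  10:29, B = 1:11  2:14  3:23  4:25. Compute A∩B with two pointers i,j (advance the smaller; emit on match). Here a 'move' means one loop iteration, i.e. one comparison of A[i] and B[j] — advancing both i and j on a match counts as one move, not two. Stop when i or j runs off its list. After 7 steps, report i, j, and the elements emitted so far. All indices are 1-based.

i=8, j=3, emitted=[11, 14]

i=1 j=1: 4<11, i++
i=2 j=1: 10<11, i++
i=3 j=1: 11==11 emit, i++,j++
i=4 j=2: 12<14, i++
i=5 j=2: 13<14, i++
i=6 j=2: 14==14 emit, i++,j++
i=7 j=3: 17<23, i++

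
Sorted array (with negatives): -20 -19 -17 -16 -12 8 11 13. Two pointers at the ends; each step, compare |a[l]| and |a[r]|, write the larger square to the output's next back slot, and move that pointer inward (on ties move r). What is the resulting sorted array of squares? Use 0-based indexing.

[64, 121, 144, 169, 256, 289, 361, 400]

[0,7] |-20|>|13| out[7]=400 → l++
[1,7] |-19|>|13| out[6]=361 → l++
[2,7] |-17|>|13| out[5]=289 → l++
[3,7] |-16|>|13| out[4]=256 → l++
[4,7] |-12|<=|13| out[3]=169 → r--
[4,6] |-12|>|11| out[2]=144 → l++
[5,6] |8|<=|11| out[1]=121 → r--
[5,5] |8|<=|8| out[0]=64 → r--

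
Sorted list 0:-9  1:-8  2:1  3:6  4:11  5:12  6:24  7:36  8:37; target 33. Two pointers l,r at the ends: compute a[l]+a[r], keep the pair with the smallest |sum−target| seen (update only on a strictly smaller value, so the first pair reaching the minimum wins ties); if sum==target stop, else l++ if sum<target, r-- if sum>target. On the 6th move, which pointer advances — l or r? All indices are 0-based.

l

[0,8] -9+37=28 d=5 * → l++
[1,8] -8+37=29 d=4 * → l++
[2,8] 1+37=38 d=5 → r--
[2,7] 1+36=37 d=4 → r--
[2,6] 1+24=25 d=8 → l++
[3,6] 6+24=30 d=3 * → l++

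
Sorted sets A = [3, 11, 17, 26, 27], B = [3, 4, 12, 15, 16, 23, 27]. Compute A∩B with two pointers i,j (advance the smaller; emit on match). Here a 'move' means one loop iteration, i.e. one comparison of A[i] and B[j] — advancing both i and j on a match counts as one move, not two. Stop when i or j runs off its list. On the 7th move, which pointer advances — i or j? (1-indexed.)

[i=1,j=1] 3==3 emit → i++,j++
[i=2,j=2] 11>4 → j++
[i=2,j=3] 11<12 → i++
[i=3,j=3] 17>12 → j++
[i=3,j=4] 17>15 → j++
[i=3,j=5] 17>16 → j++
[i=3,j=6] 17<23 → i++

i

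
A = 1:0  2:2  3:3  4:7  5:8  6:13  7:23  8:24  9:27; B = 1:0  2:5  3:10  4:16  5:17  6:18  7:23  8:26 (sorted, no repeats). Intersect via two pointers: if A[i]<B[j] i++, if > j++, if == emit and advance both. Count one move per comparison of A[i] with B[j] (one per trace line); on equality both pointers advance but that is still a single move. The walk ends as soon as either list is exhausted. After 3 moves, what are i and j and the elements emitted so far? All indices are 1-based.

i=4, j=2, emitted=[0]

[i=1,j=1] 0==0 emit → i++,j++
[i=2,j=2] 2<5 → i++
[i=3,j=2] 3<5 → i++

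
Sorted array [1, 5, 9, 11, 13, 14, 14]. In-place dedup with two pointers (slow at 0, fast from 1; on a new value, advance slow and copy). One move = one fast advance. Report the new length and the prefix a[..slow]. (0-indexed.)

length 6; prefix = [1, 5, 9, 11, 13, 14]

(s=0,f=1) a[fast]=5≠a[slow]=1 write a[1]=5 → slow++,fast++
(s=1,f=2) a[fast]=9≠a[slow]=5 write a[2]=9 → slow++,fast++
(s=2,f=3) a[fast]=11≠a[slow]=9 write a[3]=11 → slow++,fast++
(s=3,f=4) a[fast]=13≠a[slow]=11 write a[4]=13 → slow++,fast++
(s=4,f=5) a[fast]=14≠a[slow]=13 write a[5]=14 → slow++,fast++
(s=5,f=6) a[fast]=14=a[slow] dup → fast++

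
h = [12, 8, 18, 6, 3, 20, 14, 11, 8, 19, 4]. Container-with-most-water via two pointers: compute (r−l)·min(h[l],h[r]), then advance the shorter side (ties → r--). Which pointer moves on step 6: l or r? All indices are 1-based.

l

l=1 r=11: min(12,4)*10=40 best=40 *, r--
l=1 r=10: min(12,19)*9=108 best=108 *, l++
l=2 r=10: min(8,19)*8=64 best=108, l++
l=3 r=10: min(18,19)*7=126 best=126 *, l++
l=4 r=10: min(6,19)*6=36 best=126, l++
l=5 r=10: min(3,19)*5=15 best=126, l++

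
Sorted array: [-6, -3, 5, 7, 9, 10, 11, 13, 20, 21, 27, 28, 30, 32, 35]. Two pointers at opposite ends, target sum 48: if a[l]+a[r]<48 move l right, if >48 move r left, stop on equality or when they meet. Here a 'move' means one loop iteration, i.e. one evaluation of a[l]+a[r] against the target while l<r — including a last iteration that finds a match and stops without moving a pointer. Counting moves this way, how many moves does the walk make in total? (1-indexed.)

8 moves

l=1 r=15: -6+35=29 <48, l++
l=2 r=15: -3+35=32 <48, l++
l=3 r=15: 5+35=40 <48, l++
l=4 r=15: 7+35=42 <48, l++
l=5 r=15: 9+35=44 <48, l++
l=6 r=15: 10+35=45 <48, l++
l=7 r=15: 11+35=46 <48, l++
l=8 r=15: 13+35=48, found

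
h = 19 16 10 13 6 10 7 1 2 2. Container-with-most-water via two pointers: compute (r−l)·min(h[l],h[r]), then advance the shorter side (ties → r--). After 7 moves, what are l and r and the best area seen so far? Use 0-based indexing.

l=0, r=2, best area=50

[0,9] min(19,2)*9=18 best=18 * → r--
[0,8] min(19,2)*8=16 best=18 → r--
[0,7] min(19,1)*7=7 best=18 → r--
[0,6] min(19,7)*6=42 best=42 * → r--
[0,5] min(19,10)*5=50 best=50 * → r--
[0,4] min(19,6)*4=24 best=50 → r--
[0,3] min(19,13)*3=39 best=50 → r--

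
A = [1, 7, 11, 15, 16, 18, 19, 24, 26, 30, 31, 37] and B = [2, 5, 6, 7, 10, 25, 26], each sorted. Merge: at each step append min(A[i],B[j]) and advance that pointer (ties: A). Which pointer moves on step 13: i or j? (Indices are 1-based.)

i

[i=1,j=1] A[i]=1<=B[j]=2 take 1 → i++
[i=2,j=1] A[i]=7>B[j]=2 take 2 → j++
[i=2,j=2] A[i]=7>B[j]=5 take 5 → j++
[i=2,j=3] A[i]=7>B[j]=6 take 6 → j++
[i=2,j=4] A[i]=7<=B[j]=7 take 7 → i++
[i=3,j=4] A[i]=11>B[j]=7 take 7 → j++
[i=3,j=5] A[i]=11>B[j]=10 take 10 → j++
[i=3,j=6] A[i]=11<=B[j]=25 take 11 → i++
[i=4,j=6] A[i]=15<=B[j]=25 take 15 → i++
[i=5,j=6] A[i]=16<=B[j]=25 take 16 → i++
[i=6,j=6] A[i]=18<=B[j]=25 take 18 → i++
[i=7,j=6] A[i]=19<=B[j]=25 take 19 → i++
[i=8,j=6] A[i]=24<=B[j]=25 take 24 → i++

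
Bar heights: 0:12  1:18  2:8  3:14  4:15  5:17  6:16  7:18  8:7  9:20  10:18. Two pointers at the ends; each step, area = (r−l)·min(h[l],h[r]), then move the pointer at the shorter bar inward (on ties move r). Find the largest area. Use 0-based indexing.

l=0 r=10: min(12,18)*10=120 best=120 *, l++
l=1 r=10: min(18,18)*9=162 best=162 *, r--
l=1 r=9: min(18,20)*8=144 best=162, l++
l=2 r=9: min(8,20)*7=56 best=162, l++
l=3 r=9: min(14,20)*6=84 best=162, l++
l=4 r=9: min(15,20)*5=75 best=162, l++
l=5 r=9: min(17,20)*4=68 best=162, l++
l=6 r=9: min(16,20)*3=48 best=162, l++
l=7 r=9: min(18,20)*2=36 best=162, l++
l=8 r=9: min(7,20)*1=7 best=162, l++

max area = 162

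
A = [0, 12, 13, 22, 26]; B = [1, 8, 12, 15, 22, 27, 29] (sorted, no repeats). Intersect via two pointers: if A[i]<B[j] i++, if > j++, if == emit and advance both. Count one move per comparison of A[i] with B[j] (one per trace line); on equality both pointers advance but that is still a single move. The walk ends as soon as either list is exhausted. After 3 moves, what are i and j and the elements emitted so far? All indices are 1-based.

i=2, j=3, emitted=[]

i=1 j=1: 0<1, i++
i=2 j=1: 12>1, j++
i=2 j=2: 12>8, j++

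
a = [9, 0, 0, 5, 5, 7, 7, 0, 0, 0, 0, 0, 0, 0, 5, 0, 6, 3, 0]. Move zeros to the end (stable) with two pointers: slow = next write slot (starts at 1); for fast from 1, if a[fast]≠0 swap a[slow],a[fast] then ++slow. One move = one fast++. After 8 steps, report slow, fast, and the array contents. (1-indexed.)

slow=6, fast=9, a=[9, 5, 5, 7, 7, 0, 0, 0, 0, 0, 0, 0, 0, 0, 5, 0, 6, 3, 0]

slow=1 fast=1: a[fast]=9≠0 swap→a[1]=9, slow++,fast++
slow=2 fast=2: a[fast]=0, fast++
slow=2 fast=3: a[fast]=0, fast++
slow=2 fast=4: a[fast]=5≠0 swap→a[2]=5, slow++,fast++
slow=3 fast=5: a[fast]=5≠0 swap→a[3]=5, slow++,fast++
slow=4 fast=6: a[fast]=7≠0 swap→a[4]=7, slow++,fast++
slow=5 fast=7: a[fast]=7≠0 swap→a[5]=7, slow++,fast++
slow=6 fast=8: a[fast]=0, fast++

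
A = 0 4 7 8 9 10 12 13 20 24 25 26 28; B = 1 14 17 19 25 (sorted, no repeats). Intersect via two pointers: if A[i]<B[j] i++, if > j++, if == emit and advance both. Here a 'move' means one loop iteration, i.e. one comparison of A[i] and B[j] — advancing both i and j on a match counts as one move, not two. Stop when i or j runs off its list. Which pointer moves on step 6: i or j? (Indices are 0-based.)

i

i=0 j=0: 0<1, i++
i=1 j=0: 4>1, j++
i=1 j=1: 4<14, i++
i=2 j=1: 7<14, i++
i=3 j=1: 8<14, i++
i=4 j=1: 9<14, i++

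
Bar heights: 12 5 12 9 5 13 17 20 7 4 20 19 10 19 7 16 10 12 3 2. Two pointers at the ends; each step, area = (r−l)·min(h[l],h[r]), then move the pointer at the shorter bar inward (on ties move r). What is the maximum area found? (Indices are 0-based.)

max area = 204

[0,19] min(12,2)*19=38 best=38 * → r--
[0,18] min(12,3)*18=54 best=54 * → r--
[0,17] min(12,12)*17=204 best=204 * → r--
[0,16] min(12,10)*16=160 best=204 → r--
[0,15] min(12,16)*15=180 best=204 → l++
[1,15] min(5,16)*14=70 best=204 → l++
[2,15] min(12,16)*13=156 best=204 → l++
[3,15] min(9,16)*12=108 best=204 → l++
[4,15] min(5,16)*11=55 best=204 → l++
[5,15] min(13,16)*10=130 best=204 → l++
[6,15] min(17,16)*9=144 best=204 → r--
[6,14] min(17,7)*8=56 best=204 → r--
[6,13] min(17,19)*7=119 best=204 → l++
[7,13] min(20,19)*6=114 best=204 → r--
[7,12] min(20,10)*5=50 best=204 → r--
[7,11] min(20,19)*4=76 best=204 → r--
[7,10] min(20,20)*3=60 best=204 → r--
[7,9] min(20,4)*2=8 best=204 → r--
[7,8] min(20,7)*1=7 best=204 → r--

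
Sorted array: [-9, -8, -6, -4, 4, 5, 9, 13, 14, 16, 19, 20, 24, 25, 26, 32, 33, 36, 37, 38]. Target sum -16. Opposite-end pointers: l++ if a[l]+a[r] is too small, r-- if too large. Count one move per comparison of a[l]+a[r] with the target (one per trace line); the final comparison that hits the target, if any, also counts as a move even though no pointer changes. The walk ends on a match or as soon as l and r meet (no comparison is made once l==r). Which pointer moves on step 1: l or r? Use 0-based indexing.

l=0 r=19: -9+38=29 >-16, r--

r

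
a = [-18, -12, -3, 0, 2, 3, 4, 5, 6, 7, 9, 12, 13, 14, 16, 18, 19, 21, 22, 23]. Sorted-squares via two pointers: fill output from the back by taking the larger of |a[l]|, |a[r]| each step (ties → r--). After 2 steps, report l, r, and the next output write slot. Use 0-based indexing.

l=0, r=17, next write slot=17

[0,19] |-18|<=|23| out[19]=529 → r--
[0,18] |-18|<=|22| out[18]=484 → r--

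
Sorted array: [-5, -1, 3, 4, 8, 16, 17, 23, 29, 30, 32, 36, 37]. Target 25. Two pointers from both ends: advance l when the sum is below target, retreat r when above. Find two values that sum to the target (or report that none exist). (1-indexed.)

(-5, 30)

l=1 r=13: -5+37=32 >25, r--
l=1 r=12: -5+36=31 >25, r--
l=1 r=11: -5+32=27 >25, r--
l=1 r=10: -5+30=25, found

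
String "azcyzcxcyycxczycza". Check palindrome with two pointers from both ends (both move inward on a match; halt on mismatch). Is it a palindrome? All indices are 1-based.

[1,18] 'a'=='a' → l++,r--
[2,17] 'z'=='z' → l++,r--
[3,16] 'c'=='c' → l++,r--
[4,15] 'y'=='y' → l++,r--
[5,14] 'z'=='z' → l++,r--
[6,13] 'c'=='c' → l++,r--
[7,12] 'x'=='x' → l++,r--
[8,11] 'c'=='c' → l++,r--
[9,10] 'y'=='y' → l++,r--

palindrome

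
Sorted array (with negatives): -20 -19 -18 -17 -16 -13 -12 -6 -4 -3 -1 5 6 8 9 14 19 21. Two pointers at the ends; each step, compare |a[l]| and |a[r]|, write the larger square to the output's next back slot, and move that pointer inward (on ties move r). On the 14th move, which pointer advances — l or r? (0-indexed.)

l=0 r=17: |-20|<=|21| out[17]=441, r--
l=0 r=16: |-20|>|19| out[16]=400, l++
l=1 r=16: |-19|<=|19| out[15]=361, r--
l=1 r=15: |-19|>|14| out[14]=361, l++
l=2 r=15: |-18|>|14| out[13]=324, l++
l=3 r=15: |-17|>|14| out[12]=289, l++
l=4 r=15: |-16|>|14| out[11]=256, l++
l=5 r=15: |-13|<=|14| out[10]=196, r--
l=5 r=14: |-13|>|9| out[9]=169, l++
l=6 r=14: |-12|>|9| out[8]=144, l++
l=7 r=14: |-6|<=|9| out[7]=81, r--
l=7 r=13: |-6|<=|8| out[6]=64, r--
l=7 r=12: |-6|<=|6| out[5]=36, r--
l=7 r=11: |-6|>|5| out[4]=36, l++

l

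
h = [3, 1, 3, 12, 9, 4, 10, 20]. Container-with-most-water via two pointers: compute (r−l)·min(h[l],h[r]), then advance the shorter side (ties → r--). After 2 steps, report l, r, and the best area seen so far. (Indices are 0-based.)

l=2, r=7, best area=21

l=0 r=7: min(3,20)*7=21 best=21 *, l++
l=1 r=7: min(1,20)*6=6 best=21, l++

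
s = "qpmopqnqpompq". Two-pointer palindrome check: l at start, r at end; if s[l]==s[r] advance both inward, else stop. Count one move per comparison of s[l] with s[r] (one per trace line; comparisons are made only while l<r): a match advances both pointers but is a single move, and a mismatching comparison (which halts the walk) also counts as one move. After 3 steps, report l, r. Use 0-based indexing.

[0,12] 'q'=='q' → l++,r--
[1,11] 'p'=='p' → l++,r--
[2,10] 'm'=='m' → l++,r--

l=3, r=9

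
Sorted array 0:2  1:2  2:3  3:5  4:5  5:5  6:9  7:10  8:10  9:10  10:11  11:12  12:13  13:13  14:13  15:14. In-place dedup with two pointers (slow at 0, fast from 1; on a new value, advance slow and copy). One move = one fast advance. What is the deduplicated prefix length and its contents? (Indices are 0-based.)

(s=0,f=1) a[fast]=2=a[slow] dup → fast++
(s=0,f=2) a[fast]=3≠a[slow]=2 write a[1]=3 → slow++,fast++
(s=1,f=3) a[fast]=5≠a[slow]=3 write a[2]=5 → slow++,fast++
(s=2,f=4) a[fast]=5=a[slow] dup → fast++
(s=2,f=5) a[fast]=5=a[slow] dup → fast++
(s=2,f=6) a[fast]=9≠a[slow]=5 write a[3]=9 → slow++,fast++
(s=3,f=7) a[fast]=10≠a[slow]=9 write a[4]=10 → slow++,fast++
(s=4,f=8) a[fast]=10=a[slow] dup → fast++
(s=4,f=9) a[fast]=10=a[slow] dup → fast++
(s=4,f=10) a[fast]=11≠a[slow]=10 write a[5]=11 → slow++,fast++
(s=5,f=11) a[fast]=12≠a[slow]=11 write a[6]=12 → slow++,fast++
(s=6,f=12) a[fast]=13≠a[slow]=12 write a[7]=13 → slow++,fast++
(s=7,f=13) a[fast]=13=a[slow] dup → fast++
(s=7,f=14) a[fast]=13=a[slow] dup → fast++
(s=7,f=15) a[fast]=14≠a[slow]=13 write a[8]=14 → slow++,fast++

length 9; prefix = [2, 3, 5, 9, 10, 11, 12, 13, 14]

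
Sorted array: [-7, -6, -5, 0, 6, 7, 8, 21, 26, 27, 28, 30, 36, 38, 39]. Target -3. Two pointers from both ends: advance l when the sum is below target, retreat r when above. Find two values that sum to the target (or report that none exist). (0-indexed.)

[0,14] -7+39=32 >-3 → r--
[0,13] -7+38=31 >-3 → r--
[0,12] -7+36=29 >-3 → r--
[0,11] -7+30=23 >-3 → r--
[0,10] -7+28=21 >-3 → r--
[0,9] -7+27=20 >-3 → r--
[0,8] -7+26=19 >-3 → r--
[0,7] -7+21=14 >-3 → r--
[0,6] -7+8=1 >-3 → r--
[0,5] -7+7=0 >-3 → r--
[0,4] -7+6=-1 >-3 → r--
[0,3] -7+0=-7 <-3 → l++
[1,3] -6+0=-6 <-3 → l++
[2,3] -5+0=-5 <-3 → l++

no pair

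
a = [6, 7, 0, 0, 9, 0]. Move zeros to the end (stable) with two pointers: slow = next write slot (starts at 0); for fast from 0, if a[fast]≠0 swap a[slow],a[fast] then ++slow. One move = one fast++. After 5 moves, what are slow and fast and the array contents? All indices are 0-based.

(s=0,f=0) a[fast]=6≠0 swap→a[0]=6 → slow++,fast++
(s=1,f=1) a[fast]=7≠0 swap→a[1]=7 → slow++,fast++
(s=2,f=2) a[fast]=0 → fast++
(s=2,f=3) a[fast]=0 → fast++
(s=2,f=4) a[fast]=9≠0 swap→a[2]=9 → slow++,fast++

slow=3, fast=5, a=[6, 7, 9, 0, 0, 0]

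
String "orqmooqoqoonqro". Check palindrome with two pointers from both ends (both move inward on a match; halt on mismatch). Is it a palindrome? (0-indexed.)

not a palindrome (mismatch at 3,11)

[0,14] 'o'=='o' → l++,r--
[1,13] 'r'=='r' → l++,r--
[2,12] 'q'=='q' → l++,r--
[3,11] 'm'!='n' → stop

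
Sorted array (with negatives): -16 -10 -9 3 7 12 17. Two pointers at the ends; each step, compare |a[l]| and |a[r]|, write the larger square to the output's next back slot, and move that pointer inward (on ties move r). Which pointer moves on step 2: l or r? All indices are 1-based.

l

l=1 r=7: |-16|<=|17| out[7]=289, r--
l=1 r=6: |-16|>|12| out[6]=256, l++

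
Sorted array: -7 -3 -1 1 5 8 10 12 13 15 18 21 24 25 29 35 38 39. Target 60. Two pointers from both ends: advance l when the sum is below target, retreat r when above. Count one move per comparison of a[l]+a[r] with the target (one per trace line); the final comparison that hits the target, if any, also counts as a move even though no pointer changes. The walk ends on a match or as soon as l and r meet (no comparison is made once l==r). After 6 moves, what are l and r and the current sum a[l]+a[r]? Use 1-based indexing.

[1,18] -7+39=32 <60 → l++
[2,18] -3+39=36 <60 → l++
[3,18] -1+39=38 <60 → l++
[4,18] 1+39=40 <60 → l++
[5,18] 5+39=44 <60 → l++
[6,18] 8+39=47 <60 → l++

l=7, r=18, sum=49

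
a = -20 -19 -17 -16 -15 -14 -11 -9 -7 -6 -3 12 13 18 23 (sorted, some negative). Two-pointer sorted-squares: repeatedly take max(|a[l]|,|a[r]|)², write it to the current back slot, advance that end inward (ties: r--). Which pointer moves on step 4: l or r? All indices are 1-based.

l=1 r=15: |-20|<=|23| out[15]=529, r--
l=1 r=14: |-20|>|18| out[14]=400, l++
l=2 r=14: |-19|>|18| out[13]=361, l++
l=3 r=14: |-17|<=|18| out[12]=324, r--

r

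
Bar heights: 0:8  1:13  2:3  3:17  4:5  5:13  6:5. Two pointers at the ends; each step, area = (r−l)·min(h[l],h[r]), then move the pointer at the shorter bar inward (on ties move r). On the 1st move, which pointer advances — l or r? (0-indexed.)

r

[0,6] min(8,5)*6=30 best=30 * → r--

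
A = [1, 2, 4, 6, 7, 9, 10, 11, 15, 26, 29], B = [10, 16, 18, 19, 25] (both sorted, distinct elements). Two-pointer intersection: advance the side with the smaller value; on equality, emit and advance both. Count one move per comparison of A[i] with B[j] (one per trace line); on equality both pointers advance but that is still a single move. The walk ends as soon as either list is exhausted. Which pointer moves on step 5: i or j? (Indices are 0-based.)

i

i=0 j=0: 1<10, i++
i=1 j=0: 2<10, i++
i=2 j=0: 4<10, i++
i=3 j=0: 6<10, i++
i=4 j=0: 7<10, i++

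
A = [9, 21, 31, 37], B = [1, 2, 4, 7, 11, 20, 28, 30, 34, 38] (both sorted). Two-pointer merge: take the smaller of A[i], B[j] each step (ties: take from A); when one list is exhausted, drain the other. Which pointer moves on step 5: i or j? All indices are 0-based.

i

[i=0,j=0] A[i]=9>B[j]=1 take 1 → j++
[i=0,j=1] A[i]=9>B[j]=2 take 2 → j++
[i=0,j=2] A[i]=9>B[j]=4 take 4 → j++
[i=0,j=3] A[i]=9>B[j]=7 take 7 → j++
[i=0,j=4] A[i]=9<=B[j]=11 take 9 → i++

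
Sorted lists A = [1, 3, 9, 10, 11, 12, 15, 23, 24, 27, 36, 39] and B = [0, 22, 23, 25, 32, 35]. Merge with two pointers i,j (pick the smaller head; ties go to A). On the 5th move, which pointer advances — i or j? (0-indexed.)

i

[i=0,j=0] A[i]=1>B[j]=0 take 0 → j++
[i=0,j=1] A[i]=1<=B[j]=22 take 1 → i++
[i=1,j=1] A[i]=3<=B[j]=22 take 3 → i++
[i=2,j=1] A[i]=9<=B[j]=22 take 9 → i++
[i=3,j=1] A[i]=10<=B[j]=22 take 10 → i++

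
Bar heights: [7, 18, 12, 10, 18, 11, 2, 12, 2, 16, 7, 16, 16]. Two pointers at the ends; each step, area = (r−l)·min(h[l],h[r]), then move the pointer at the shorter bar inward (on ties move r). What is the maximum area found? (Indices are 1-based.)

[1,13] min(7,16)*12=84 best=84 * → l++
[2,13] min(18,16)*11=176 best=176 * → r--
[2,12] min(18,16)*10=160 best=176 → r--
[2,11] min(18,7)*9=63 best=176 → r--
[2,10] min(18,16)*8=128 best=176 → r--
[2,9] min(18,2)*7=14 best=176 → r--
[2,8] min(18,12)*6=72 best=176 → r--
[2,7] min(18,2)*5=10 best=176 → r--
[2,6] min(18,11)*4=44 best=176 → r--
[2,5] min(18,18)*3=54 best=176 → r--
[2,4] min(18,10)*2=20 best=176 → r--
[2,3] min(18,12)*1=12 best=176 → r--

max area = 176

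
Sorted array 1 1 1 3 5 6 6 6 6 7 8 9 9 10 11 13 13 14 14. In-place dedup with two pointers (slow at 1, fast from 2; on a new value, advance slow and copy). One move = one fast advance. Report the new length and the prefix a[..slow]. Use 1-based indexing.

length 11; prefix = [1, 3, 5, 6, 7, 8, 9, 10, 11, 13, 14]

slow=1 fast=2: a[fast]=1=a[slow] dup, fast++
slow=1 fast=3: a[fast]=1=a[slow] dup, fast++
slow=1 fast=4: a[fast]=3≠a[slow]=1 write a[2]=3, slow++,fast++
slow=2 fast=5: a[fast]=5≠a[slow]=3 write a[3]=5, slow++,fast++
slow=3 fast=6: a[fast]=6≠a[slow]=5 write a[4]=6, slow++,fast++
slow=4 fast=7: a[fast]=6=a[slow] dup, fast++
slow=4 fast=8: a[fast]=6=a[slow] dup, fast++
slow=4 fast=9: a[fast]=6=a[slow] dup, fast++
slow=4 fast=10: a[fast]=7≠a[slow]=6 write a[5]=7, slow++,fast++
slow=5 fast=11: a[fast]=8≠a[slow]=7 write a[6]=8, slow++,fast++
slow=6 fast=12: a[fast]=9≠a[slow]=8 write a[7]=9, slow++,fast++
slow=7 fast=13: a[fast]=9=a[slow] dup, fast++
slow=7 fast=14: a[fast]=10≠a[slow]=9 write a[8]=10, slow++,fast++
slow=8 fast=15: a[fast]=11≠a[slow]=10 write a[9]=11, slow++,fast++
slow=9 fast=16: a[fast]=13≠a[slow]=11 write a[10]=13, slow++,fast++
slow=10 fast=17: a[fast]=13=a[slow] dup, fast++
slow=10 fast=18: a[fast]=14≠a[slow]=13 write a[11]=14, slow++,fast++
slow=11 fast=19: a[fast]=14=a[slow] dup, fast++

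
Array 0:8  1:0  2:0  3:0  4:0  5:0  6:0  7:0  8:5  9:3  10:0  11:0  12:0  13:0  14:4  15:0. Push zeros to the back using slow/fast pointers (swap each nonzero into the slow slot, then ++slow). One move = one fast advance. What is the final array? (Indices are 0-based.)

(s=0,f=0) a[fast]=8≠0 swap→a[0]=8 → slow++,fast++
(s=1,f=1) a[fast]=0 → fast++
(s=1,f=2) a[fast]=0 → fast++
(s=1,f=3) a[fast]=0 → fast++
(s=1,f=4) a[fast]=0 → fast++
(s=1,f=5) a[fast]=0 → fast++
(s=1,f=6) a[fast]=0 → fast++
(s=1,f=7) a[fast]=0 → fast++
(s=1,f=8) a[fast]=5≠0 swap→a[1]=5 → slow++,fast++
(s=2,f=9) a[fast]=3≠0 swap→a[2]=3 → slow++,fast++
(s=3,f=10) a[fast]=0 → fast++
(s=3,f=11) a[fast]=0 → fast++
(s=3,f=12) a[fast]=0 → fast++
(s=3,f=13) a[fast]=0 → fast++
(s=3,f=14) a[fast]=4≠0 swap→a[3]=4 → slow++,fast++
(s=4,f=15) a[fast]=0 → fast++

[8, 5, 3, 4, 0, 0, 0, 0, 0, 0, 0, 0, 0, 0, 0, 0]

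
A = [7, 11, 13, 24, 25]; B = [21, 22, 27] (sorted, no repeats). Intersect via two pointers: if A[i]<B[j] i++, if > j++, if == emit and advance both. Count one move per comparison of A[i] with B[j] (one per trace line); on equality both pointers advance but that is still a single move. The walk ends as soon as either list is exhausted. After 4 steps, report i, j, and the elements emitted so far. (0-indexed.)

i=0 j=0: 7<21, i++
i=1 j=0: 11<21, i++
i=2 j=0: 13<21, i++
i=3 j=0: 24>21, j++

i=3, j=1, emitted=[]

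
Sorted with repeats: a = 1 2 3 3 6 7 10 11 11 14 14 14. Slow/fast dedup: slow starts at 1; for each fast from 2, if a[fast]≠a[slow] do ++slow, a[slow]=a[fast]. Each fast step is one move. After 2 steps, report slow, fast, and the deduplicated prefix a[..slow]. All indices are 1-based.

(s=1,f=2) a[fast]=2≠a[slow]=1 write a[2]=2 → slow++,fast++
(s=2,f=3) a[fast]=3≠a[slow]=2 write a[3]=3 → slow++,fast++

slow=3, fast=4, prefix=[1, 2, 3]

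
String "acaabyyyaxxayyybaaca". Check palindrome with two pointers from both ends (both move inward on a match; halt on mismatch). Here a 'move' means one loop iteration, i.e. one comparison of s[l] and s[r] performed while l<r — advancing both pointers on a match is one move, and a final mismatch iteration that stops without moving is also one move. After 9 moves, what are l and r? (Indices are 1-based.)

[1,20] 'a'=='a' → l++,r--
[2,19] 'c'=='c' → l++,r--
[3,18] 'a'=='a' → l++,r--
[4,17] 'a'=='a' → l++,r--
[5,16] 'b'=='b' → l++,r--
[6,15] 'y'=='y' → l++,r--
[7,14] 'y'=='y' → l++,r--
[8,13] 'y'=='y' → l++,r--
[9,12] 'a'=='a' → l++,r--

l=10, r=11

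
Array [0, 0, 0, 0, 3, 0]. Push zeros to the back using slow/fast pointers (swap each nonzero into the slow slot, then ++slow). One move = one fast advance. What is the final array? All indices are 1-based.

(s=1,f=1) a[fast]=0 → fast++
(s=1,f=2) a[fast]=0 → fast++
(s=1,f=3) a[fast]=0 → fast++
(s=1,f=4) a[fast]=0 → fast++
(s=1,f=5) a[fast]=3≠0 swap→a[1]=3 → slow++,fast++
(s=2,f=6) a[fast]=0 → fast++

[3, 0, 0, 0, 0, 0]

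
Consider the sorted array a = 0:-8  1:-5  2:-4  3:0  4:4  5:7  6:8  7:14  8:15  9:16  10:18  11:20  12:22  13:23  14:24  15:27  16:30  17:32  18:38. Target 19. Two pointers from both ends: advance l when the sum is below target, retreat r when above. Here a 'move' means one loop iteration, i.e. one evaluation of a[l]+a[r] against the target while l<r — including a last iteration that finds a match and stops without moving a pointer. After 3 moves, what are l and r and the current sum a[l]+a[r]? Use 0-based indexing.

l=0 r=18: -8+38=30 >19, r--
l=0 r=17: -8+32=24 >19, r--
l=0 r=16: -8+30=22 >19, r--

l=0, r=15, sum=19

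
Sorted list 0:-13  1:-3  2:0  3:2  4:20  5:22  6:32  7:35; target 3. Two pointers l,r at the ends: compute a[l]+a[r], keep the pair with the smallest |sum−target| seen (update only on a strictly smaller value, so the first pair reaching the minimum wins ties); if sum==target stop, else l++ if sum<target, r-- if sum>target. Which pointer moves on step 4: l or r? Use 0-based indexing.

r

l=0 r=7: -13+35=22 d=19 *, r--
l=0 r=6: -13+32=19 d=16 *, r--
l=0 r=5: -13+22=9 d=6 *, r--
l=0 r=4: -13+20=7 d=4 *, r--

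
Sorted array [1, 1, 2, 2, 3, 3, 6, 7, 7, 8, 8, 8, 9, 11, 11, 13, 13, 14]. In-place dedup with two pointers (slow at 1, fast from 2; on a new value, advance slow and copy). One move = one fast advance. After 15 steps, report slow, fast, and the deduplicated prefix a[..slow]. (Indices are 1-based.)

(s=1,f=2) a[fast]=1=a[slow] dup → fast++
(s=1,f=3) a[fast]=2≠a[slow]=1 write a[2]=2 → slow++,fast++
(s=2,f=4) a[fast]=2=a[slow] dup → fast++
(s=2,f=5) a[fast]=3≠a[slow]=2 write a[3]=3 → slow++,fast++
(s=3,f=6) a[fast]=3=a[slow] dup → fast++
(s=3,f=7) a[fast]=6≠a[slow]=3 write a[4]=6 → slow++,fast++
(s=4,f=8) a[fast]=7≠a[slow]=6 write a[5]=7 → slow++,fast++
(s=5,f=9) a[fast]=7=a[slow] dup → fast++
(s=5,f=10) a[fast]=8≠a[slow]=7 write a[6]=8 → slow++,fast++
(s=6,f=11) a[fast]=8=a[slow] dup → fast++
(s=6,f=12) a[fast]=8=a[slow] dup → fast++
(s=6,f=13) a[fast]=9≠a[slow]=8 write a[7]=9 → slow++,fast++
(s=7,f=14) a[fast]=11≠a[slow]=9 write a[8]=11 → slow++,fast++
(s=8,f=15) a[fast]=11=a[slow] dup → fast++
(s=8,f=16) a[fast]=13≠a[slow]=11 write a[9]=13 → slow++,fast++

slow=9, fast=17, prefix=[1, 2, 3, 6, 7, 8, 9, 11, 13]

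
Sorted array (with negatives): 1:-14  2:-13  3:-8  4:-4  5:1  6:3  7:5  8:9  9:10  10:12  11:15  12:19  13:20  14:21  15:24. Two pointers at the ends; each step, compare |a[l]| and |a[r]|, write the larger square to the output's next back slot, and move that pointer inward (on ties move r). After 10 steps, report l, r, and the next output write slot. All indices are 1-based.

l=1 r=15: |-14|<=|24| out[15]=576, r--
l=1 r=14: |-14|<=|21| out[14]=441, r--
l=1 r=13: |-14|<=|20| out[13]=400, r--
l=1 r=12: |-14|<=|19| out[12]=361, r--
l=1 r=11: |-14|<=|15| out[11]=225, r--
l=1 r=10: |-14|>|12| out[10]=196, l++
l=2 r=10: |-13|>|12| out[9]=169, l++
l=3 r=10: |-8|<=|12| out[8]=144, r--
l=3 r=9: |-8|<=|10| out[7]=100, r--
l=3 r=8: |-8|<=|9| out[6]=81, r--

l=3, r=7, next write slot=5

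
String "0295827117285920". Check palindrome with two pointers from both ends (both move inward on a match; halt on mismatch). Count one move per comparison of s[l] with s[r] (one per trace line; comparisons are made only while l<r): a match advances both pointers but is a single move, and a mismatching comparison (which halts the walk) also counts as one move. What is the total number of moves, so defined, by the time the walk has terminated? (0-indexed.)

[0,15] '0'=='0' → l++,r--
[1,14] '2'=='2' → l++,r--
[2,13] '9'=='9' → l++,r--
[3,12] '5'=='5' → l++,r--
[4,11] '8'=='8' → l++,r--
[5,10] '2'=='2' → l++,r--
[6,9] '7'=='7' → l++,r--
[7,8] '1'=='1' → l++,r--

8 moves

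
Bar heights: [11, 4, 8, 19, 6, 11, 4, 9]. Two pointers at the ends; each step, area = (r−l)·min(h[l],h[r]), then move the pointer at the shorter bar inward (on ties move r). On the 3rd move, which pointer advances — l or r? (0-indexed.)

[0,7] min(11,9)*7=63 best=63 * → r--
[0,6] min(11,4)*6=24 best=63 → r--
[0,5] min(11,11)*5=55 best=63 → r--

r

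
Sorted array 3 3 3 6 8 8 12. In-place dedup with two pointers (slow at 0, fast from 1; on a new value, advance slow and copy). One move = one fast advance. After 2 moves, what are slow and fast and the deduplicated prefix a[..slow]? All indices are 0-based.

slow=0 fast=1: a[fast]=3=a[slow] dup, fast++
slow=0 fast=2: a[fast]=3=a[slow] dup, fast++

slow=0, fast=3, prefix=[3]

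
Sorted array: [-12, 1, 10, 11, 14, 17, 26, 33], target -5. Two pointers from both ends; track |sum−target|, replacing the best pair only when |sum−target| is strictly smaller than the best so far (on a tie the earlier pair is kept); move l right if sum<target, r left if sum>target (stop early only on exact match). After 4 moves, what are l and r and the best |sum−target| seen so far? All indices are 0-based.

l=0 r=7: -12+33=21 d=26 *, r--
l=0 r=6: -12+26=14 d=19 *, r--
l=0 r=5: -12+17=5 d=10 *, r--
l=0 r=4: -12+14=2 d=7 *, r--

l=0, r=3, best |Δ|=7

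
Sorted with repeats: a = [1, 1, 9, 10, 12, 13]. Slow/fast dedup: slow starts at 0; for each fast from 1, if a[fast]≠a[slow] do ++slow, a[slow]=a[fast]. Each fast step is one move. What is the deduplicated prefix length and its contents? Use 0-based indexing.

(s=0,f=1) a[fast]=1=a[slow] dup → fast++
(s=0,f=2) a[fast]=9≠a[slow]=1 write a[1]=9 → slow++,fast++
(s=1,f=3) a[fast]=10≠a[slow]=9 write a[2]=10 → slow++,fast++
(s=2,f=4) a[fast]=12≠a[slow]=10 write a[3]=12 → slow++,fast++
(s=3,f=5) a[fast]=13≠a[slow]=12 write a[4]=13 → slow++,fast++

length 5; prefix = [1, 9, 10, 12, 13]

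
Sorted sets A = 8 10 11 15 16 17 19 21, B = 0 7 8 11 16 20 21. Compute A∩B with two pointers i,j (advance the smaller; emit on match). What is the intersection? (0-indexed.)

intersection = [8, 11, 16, 21]

i=0 j=0: 8>0, j++
i=0 j=1: 8>7, j++
i=0 j=2: 8==8 emit, i++,j++
i=1 j=3: 10<11, i++
i=2 j=3: 11==11 emit, i++,j++
i=3 j=4: 15<16, i++
i=4 j=4: 16==16 emit, i++,j++
i=5 j=5: 17<20, i++
i=6 j=5: 19<20, i++
i=7 j=5: 21>20, j++
i=7 j=6: 21==21 emit, i++,j++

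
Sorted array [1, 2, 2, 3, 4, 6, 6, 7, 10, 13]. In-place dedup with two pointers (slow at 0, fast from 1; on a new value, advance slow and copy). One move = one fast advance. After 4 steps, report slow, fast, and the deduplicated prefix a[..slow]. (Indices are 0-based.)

slow=3, fast=5, prefix=[1, 2, 3, 4]

slow=0 fast=1: a[fast]=2≠a[slow]=1 write a[1]=2, slow++,fast++
slow=1 fast=2: a[fast]=2=a[slow] dup, fast++
slow=1 fast=3: a[fast]=3≠a[slow]=2 write a[2]=3, slow++,fast++
slow=2 fast=4: a[fast]=4≠a[slow]=3 write a[3]=4, slow++,fast++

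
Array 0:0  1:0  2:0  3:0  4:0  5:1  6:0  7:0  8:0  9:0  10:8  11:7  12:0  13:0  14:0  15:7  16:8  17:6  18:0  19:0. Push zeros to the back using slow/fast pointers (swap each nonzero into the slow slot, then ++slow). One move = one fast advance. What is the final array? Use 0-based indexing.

[1, 8, 7, 7, 8, 6, 0, 0, 0, 0, 0, 0, 0, 0, 0, 0, 0, 0, 0, 0]

slow=0 fast=0: a[fast]=0, fast++
slow=0 fast=1: a[fast]=0, fast++
slow=0 fast=2: a[fast]=0, fast++
slow=0 fast=3: a[fast]=0, fast++
slow=0 fast=4: a[fast]=0, fast++
slow=0 fast=5: a[fast]=1≠0 swap→a[0]=1, slow++,fast++
slow=1 fast=6: a[fast]=0, fast++
slow=1 fast=7: a[fast]=0, fast++
slow=1 fast=8: a[fast]=0, fast++
slow=1 fast=9: a[fast]=0, fast++
slow=1 fast=10: a[fast]=8≠0 swap→a[1]=8, slow++,fast++
slow=2 fast=11: a[fast]=7≠0 swap→a[2]=7, slow++,fast++
slow=3 fast=12: a[fast]=0, fast++
slow=3 fast=13: a[fast]=0, fast++
slow=3 fast=14: a[fast]=0, fast++
slow=3 fast=15: a[fast]=7≠0 swap→a[3]=7, slow++,fast++
slow=4 fast=16: a[fast]=8≠0 swap→a[4]=8, slow++,fast++
slow=5 fast=17: a[fast]=6≠0 swap→a[5]=6, slow++,fast++
slow=6 fast=18: a[fast]=0, fast++
slow=6 fast=19: a[fast]=0, fast++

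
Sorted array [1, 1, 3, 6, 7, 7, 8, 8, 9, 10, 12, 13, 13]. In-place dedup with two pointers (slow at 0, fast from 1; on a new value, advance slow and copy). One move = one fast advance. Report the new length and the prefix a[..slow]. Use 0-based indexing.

(s=0,f=1) a[fast]=1=a[slow] dup → fast++
(s=0,f=2) a[fast]=3≠a[slow]=1 write a[1]=3 → slow++,fast++
(s=1,f=3) a[fast]=6≠a[slow]=3 write a[2]=6 → slow++,fast++
(s=2,f=4) a[fast]=7≠a[slow]=6 write a[3]=7 → slow++,fast++
(s=3,f=5) a[fast]=7=a[slow] dup → fast++
(s=3,f=6) a[fast]=8≠a[slow]=7 write a[4]=8 → slow++,fast++
(s=4,f=7) a[fast]=8=a[slow] dup → fast++
(s=4,f=8) a[fast]=9≠a[slow]=8 write a[5]=9 → slow++,fast++
(s=5,f=9) a[fast]=10≠a[slow]=9 write a[6]=10 → slow++,fast++
(s=6,f=10) a[fast]=12≠a[slow]=10 write a[7]=12 → slow++,fast++
(s=7,f=11) a[fast]=13≠a[slow]=12 write a[8]=13 → slow++,fast++
(s=8,f=12) a[fast]=13=a[slow] dup → fast++

length 9; prefix = [1, 3, 6, 7, 8, 9, 10, 12, 13]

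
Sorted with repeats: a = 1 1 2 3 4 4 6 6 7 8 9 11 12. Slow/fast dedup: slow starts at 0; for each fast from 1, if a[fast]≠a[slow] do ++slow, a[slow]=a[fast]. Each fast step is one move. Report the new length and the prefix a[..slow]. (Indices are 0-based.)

length 10; prefix = [1, 2, 3, 4, 6, 7, 8, 9, 11, 12]

(s=0,f=1) a[fast]=1=a[slow] dup → fast++
(s=0,f=2) a[fast]=2≠a[slow]=1 write a[1]=2 → slow++,fast++
(s=1,f=3) a[fast]=3≠a[slow]=2 write a[2]=3 → slow++,fast++
(s=2,f=4) a[fast]=4≠a[slow]=3 write a[3]=4 → slow++,fast++
(s=3,f=5) a[fast]=4=a[slow] dup → fast++
(s=3,f=6) a[fast]=6≠a[slow]=4 write a[4]=6 → slow++,fast++
(s=4,f=7) a[fast]=6=a[slow] dup → fast++
(s=4,f=8) a[fast]=7≠a[slow]=6 write a[5]=7 → slow++,fast++
(s=5,f=9) a[fast]=8≠a[slow]=7 write a[6]=8 → slow++,fast++
(s=6,f=10) a[fast]=9≠a[slow]=8 write a[7]=9 → slow++,fast++
(s=7,f=11) a[fast]=11≠a[slow]=9 write a[8]=11 → slow++,fast++
(s=8,f=12) a[fast]=12≠a[slow]=11 write a[9]=12 → slow++,fast++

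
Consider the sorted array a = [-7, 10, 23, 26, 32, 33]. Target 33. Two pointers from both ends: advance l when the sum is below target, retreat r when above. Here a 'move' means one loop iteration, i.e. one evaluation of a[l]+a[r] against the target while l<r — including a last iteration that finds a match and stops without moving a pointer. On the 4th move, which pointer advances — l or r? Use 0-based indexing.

r

l=0 r=5: -7+33=26 <33, l++
l=1 r=5: 10+33=43 >33, r--
l=1 r=4: 10+32=42 >33, r--
l=1 r=3: 10+26=36 >33, r--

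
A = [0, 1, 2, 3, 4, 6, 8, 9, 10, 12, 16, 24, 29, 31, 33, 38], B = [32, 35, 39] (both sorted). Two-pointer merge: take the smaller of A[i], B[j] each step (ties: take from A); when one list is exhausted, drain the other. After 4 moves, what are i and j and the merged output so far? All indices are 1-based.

i=5, j=1, merged so far=[0, 1, 2, 3]

[i=1,j=1] A[i]=0<=B[j]=32 take 0 → i++
[i=2,j=1] A[i]=1<=B[j]=32 take 1 → i++
[i=3,j=1] A[i]=2<=B[j]=32 take 2 → i++
[i=4,j=1] A[i]=3<=B[j]=32 take 3 → i++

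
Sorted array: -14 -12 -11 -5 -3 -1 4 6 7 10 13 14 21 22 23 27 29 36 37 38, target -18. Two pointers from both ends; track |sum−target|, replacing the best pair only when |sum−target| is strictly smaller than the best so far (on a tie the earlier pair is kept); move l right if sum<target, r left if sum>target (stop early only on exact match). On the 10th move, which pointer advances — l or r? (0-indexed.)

[0,19] -14+38=24 d=42 * → r--
[0,18] -14+37=23 d=41 * → r--
[0,17] -14+36=22 d=40 * → r--
[0,16] -14+29=15 d=33 * → r--
[0,15] -14+27=13 d=31 * → r--
[0,14] -14+23=9 d=27 * → r--
[0,13] -14+22=8 d=26 * → r--
[0,12] -14+21=7 d=25 * → r--
[0,11] -14+14=0 d=18 * → r--
[0,10] -14+13=-1 d=17 * → r--

r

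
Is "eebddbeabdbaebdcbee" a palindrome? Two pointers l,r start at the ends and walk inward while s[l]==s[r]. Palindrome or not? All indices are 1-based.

l=1 r=19: 'e'=='e', l++,r--
l=2 r=18: 'e'=='e', l++,r--
l=3 r=17: 'b'=='b', l++,r--
l=4 r=16: 'd'!='c', stop

not a palindrome (mismatch at 4,16)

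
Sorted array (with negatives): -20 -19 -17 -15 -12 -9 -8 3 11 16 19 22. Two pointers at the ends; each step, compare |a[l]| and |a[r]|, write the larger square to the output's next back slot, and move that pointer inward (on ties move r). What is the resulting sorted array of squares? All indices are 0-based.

l=0 r=11: |-20|<=|22| out[11]=484, r--
l=0 r=10: |-20|>|19| out[10]=400, l++
l=1 r=10: |-19|<=|19| out[9]=361, r--
l=1 r=9: |-19|>|16| out[8]=361, l++
l=2 r=9: |-17|>|16| out[7]=289, l++
l=3 r=9: |-15|<=|16| out[6]=256, r--
l=3 r=8: |-15|>|11| out[5]=225, l++
l=4 r=8: |-12|>|11| out[4]=144, l++
l=5 r=8: |-9|<=|11| out[3]=121, r--
l=5 r=7: |-9|>|3| out[2]=81, l++
l=6 r=7: |-8|>|3| out[1]=64, l++
l=7 r=7: |3|<=|3| out[0]=9, r--

[9, 64, 81, 121, 144, 225, 256, 289, 361, 361, 400, 484]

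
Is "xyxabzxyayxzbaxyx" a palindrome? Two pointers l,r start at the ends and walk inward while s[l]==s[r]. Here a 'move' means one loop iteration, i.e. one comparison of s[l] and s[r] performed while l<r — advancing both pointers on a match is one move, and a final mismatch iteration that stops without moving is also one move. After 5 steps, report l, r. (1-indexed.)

[1,17] 'x'=='x' → l++,r--
[2,16] 'y'=='y' → l++,r--
[3,15] 'x'=='x' → l++,r--
[4,14] 'a'=='a' → l++,r--
[5,13] 'b'=='b' → l++,r--

l=6, r=12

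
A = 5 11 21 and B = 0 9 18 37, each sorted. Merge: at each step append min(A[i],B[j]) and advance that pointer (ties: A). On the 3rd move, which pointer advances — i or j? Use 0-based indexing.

j

[i=0,j=0] A[i]=5>B[j]=0 take 0 → j++
[i=0,j=1] A[i]=5<=B[j]=9 take 5 → i++
[i=1,j=1] A[i]=11>B[j]=9 take 9 → j++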